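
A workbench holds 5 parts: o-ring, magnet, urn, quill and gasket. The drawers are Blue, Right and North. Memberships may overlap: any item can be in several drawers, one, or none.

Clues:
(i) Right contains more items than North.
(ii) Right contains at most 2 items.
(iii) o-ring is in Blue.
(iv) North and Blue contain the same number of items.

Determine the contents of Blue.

Blue = {o-ring}

From (iii): o-ring ∈ Blue.
Suppose magnet ∈ Blue: no assignment then satisfies all the clues, so magnet ∉ Blue.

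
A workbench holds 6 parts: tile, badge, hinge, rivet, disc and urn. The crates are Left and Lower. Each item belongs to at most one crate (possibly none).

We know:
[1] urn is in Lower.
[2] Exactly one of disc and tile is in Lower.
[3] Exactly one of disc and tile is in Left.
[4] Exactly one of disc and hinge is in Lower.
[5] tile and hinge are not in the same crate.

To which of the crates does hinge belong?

hinge: none

From (1): urn ∈ Lower.
Suppose hinge ∈ Left: no assignment then satisfies all the clues, so hinge ∉ Left.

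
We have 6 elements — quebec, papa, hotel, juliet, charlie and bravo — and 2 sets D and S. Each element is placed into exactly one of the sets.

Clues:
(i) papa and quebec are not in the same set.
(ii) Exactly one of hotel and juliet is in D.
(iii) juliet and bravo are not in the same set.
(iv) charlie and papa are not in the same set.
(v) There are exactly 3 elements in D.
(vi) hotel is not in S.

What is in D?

D = {bravo, hotel, papa}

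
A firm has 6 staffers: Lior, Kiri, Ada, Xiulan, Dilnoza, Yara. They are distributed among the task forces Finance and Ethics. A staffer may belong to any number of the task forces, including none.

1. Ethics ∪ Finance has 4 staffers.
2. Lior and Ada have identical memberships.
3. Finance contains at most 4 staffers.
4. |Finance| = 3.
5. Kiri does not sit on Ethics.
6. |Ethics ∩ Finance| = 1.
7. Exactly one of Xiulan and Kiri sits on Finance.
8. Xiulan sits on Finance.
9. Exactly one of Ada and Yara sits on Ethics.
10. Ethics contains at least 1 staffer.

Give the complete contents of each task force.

From (5): Kiri ∉ Ethics.
From (8): Xiulan ∈ Finance.
(7) (exactly one): Kiri ∉ Finance.
Suppose Lior ∉ Finance: no assignment then satisfies all the clues, so Lior ∈ Finance.

Finance = {Ada, Lior, Xiulan}; Ethics = {Xiulan, Yara}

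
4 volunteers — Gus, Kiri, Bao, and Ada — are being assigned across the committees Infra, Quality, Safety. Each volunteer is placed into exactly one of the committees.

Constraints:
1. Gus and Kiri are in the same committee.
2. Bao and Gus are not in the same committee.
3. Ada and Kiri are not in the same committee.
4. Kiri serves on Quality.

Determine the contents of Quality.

Quality = {Gus, Kiri}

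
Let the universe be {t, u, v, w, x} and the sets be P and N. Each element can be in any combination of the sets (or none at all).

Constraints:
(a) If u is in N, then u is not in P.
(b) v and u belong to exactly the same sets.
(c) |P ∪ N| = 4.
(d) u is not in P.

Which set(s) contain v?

v: N

From (d): u ∉ P.
(b): v matches u: v ∉ P.
Suppose v ∉ N: no assignment then satisfies all the clues, so v ∈ N.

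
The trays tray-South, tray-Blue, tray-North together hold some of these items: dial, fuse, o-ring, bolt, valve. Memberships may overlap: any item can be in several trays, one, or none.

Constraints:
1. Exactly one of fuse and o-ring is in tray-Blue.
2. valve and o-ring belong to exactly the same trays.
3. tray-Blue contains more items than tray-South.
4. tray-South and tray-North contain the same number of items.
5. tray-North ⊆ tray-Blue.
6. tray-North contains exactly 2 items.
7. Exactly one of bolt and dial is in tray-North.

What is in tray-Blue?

tray-Blue = {bolt, dial, fuse}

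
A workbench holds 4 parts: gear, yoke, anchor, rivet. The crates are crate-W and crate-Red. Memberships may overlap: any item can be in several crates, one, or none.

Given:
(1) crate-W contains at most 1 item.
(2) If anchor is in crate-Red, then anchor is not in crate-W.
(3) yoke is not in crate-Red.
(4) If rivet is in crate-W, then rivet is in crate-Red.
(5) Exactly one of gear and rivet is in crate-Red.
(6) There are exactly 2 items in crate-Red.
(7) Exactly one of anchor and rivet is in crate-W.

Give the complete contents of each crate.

crate-W = {rivet}; crate-Red = {anchor, rivet}

From (3): yoke ∉ crate-Red.
Suppose gear ∈ crate-W: no assignment then satisfies all the clues, so gear ∉ crate-W.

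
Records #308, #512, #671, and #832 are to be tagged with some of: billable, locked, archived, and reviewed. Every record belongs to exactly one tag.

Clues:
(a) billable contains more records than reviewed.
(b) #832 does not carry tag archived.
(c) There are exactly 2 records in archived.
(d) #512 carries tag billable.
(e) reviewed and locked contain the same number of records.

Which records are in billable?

billable = {#512, #832}

From (b): #832 ∉ archived.
From (d): #512 ∈ billable.
(c): only 2 candidates remain for archived, so all are in.
Suppose #832 ∉ billable: no assignment then satisfies all the clues, so #832 ∈ billable.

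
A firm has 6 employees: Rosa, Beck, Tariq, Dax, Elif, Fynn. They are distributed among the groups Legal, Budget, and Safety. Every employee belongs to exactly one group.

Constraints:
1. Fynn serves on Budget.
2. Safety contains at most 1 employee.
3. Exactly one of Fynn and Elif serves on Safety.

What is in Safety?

Safety = {Elif}

From (1): Fynn ∈ Budget.
(3) (exactly one): Elif ∈ Safety.
(2): Safety already has 1, so the rest are out.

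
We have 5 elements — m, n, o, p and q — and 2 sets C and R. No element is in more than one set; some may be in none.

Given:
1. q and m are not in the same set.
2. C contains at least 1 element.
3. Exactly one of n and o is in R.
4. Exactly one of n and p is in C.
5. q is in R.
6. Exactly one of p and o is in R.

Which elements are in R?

R = {o, q}

From (5): q ∈ R.
(1): m ∉ R.
Suppose n ∈ R: no assignment then satisfies all the clues, so n ∉ R.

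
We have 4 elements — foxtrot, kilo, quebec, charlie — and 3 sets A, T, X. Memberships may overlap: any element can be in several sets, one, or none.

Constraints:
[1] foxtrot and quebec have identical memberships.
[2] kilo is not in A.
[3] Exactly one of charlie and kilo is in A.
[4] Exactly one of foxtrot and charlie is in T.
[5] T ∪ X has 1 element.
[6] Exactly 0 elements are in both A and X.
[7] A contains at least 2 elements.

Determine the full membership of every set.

From (2): kilo ∉ A.
(3) (exactly one): charlie ∈ A.
Suppose foxtrot ∉ A: no assignment then satisfies all the clues, so foxtrot ∈ A.

A = {charlie, foxtrot, quebec}; T = {charlie}; X = {}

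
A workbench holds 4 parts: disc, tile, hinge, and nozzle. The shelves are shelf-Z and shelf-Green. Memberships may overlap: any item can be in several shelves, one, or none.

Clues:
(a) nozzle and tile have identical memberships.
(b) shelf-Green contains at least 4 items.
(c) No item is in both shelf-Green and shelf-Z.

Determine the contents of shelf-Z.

(b): only 4 candidates remain for shelf-Green, so all are in.
(c) (disjoint): disc ∉ shelf-Z.
(c) (disjoint): tile ∉ shelf-Z.
(c) (disjoint): hinge ∉ shelf-Z.
(c) (disjoint): nozzle ∉ shelf-Z.

shelf-Z = {}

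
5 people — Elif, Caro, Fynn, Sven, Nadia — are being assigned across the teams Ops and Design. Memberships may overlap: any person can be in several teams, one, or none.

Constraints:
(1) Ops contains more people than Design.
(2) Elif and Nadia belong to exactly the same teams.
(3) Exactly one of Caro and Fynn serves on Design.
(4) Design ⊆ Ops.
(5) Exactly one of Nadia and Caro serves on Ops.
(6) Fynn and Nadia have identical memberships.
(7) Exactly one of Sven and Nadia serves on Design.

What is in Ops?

Ops = {Elif, Fynn, Nadia, Sven}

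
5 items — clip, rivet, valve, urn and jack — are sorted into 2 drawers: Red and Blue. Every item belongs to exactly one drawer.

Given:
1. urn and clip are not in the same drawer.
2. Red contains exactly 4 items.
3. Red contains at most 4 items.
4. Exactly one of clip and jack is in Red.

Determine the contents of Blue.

Blue = {clip}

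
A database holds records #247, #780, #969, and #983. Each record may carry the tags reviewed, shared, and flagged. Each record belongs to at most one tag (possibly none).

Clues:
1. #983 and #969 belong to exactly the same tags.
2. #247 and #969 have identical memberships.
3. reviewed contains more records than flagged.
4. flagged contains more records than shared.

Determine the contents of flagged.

flagged = {#780}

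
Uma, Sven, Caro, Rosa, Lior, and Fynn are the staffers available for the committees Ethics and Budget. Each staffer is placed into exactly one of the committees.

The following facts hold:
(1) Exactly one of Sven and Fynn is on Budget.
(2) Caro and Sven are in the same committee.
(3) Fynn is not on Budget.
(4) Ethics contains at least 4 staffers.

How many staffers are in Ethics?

From (3): Fynn ∉ Budget.
(1) (exactly one): Sven ∈ Budget.
(2): Caro matches Sven: Caro ∉ Ethics.
(2): Caro matches Sven: Caro ∈ Budget.
(4): only 4 candidates remain for Ethics, so all are in.

4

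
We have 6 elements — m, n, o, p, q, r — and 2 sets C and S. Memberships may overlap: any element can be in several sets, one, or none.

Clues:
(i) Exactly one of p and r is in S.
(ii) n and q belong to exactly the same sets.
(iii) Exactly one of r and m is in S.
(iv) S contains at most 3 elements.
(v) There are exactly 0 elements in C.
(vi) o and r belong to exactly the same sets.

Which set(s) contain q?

(v): C already has 0, so the rest are out.
Suppose q ∈ S: no assignment then satisfies all the clues, so q ∉ S.

q: none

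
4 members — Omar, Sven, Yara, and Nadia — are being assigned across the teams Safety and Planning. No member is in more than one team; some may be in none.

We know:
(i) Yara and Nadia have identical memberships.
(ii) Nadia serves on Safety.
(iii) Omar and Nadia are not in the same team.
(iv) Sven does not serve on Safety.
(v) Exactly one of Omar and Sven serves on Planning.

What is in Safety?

Safety = {Nadia, Yara}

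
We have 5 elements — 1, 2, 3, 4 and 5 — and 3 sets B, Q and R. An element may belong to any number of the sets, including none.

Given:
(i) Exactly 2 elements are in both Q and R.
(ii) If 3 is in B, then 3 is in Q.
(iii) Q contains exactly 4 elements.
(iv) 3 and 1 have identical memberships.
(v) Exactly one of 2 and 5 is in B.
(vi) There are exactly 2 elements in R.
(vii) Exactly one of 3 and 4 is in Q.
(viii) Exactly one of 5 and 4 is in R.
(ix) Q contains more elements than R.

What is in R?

R = {2, 5}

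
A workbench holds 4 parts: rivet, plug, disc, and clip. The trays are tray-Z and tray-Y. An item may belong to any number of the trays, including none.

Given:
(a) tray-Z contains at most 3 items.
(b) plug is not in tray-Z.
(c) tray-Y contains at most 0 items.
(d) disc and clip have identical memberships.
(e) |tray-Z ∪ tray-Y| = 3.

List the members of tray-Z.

From (b): plug ∉ tray-Z.
(c): tray-Y already has 0, so the rest are out.
Suppose rivet ∉ tray-Z: no assignment then satisfies all the clues, so rivet ∈ tray-Z.

tray-Z = {clip, disc, rivet}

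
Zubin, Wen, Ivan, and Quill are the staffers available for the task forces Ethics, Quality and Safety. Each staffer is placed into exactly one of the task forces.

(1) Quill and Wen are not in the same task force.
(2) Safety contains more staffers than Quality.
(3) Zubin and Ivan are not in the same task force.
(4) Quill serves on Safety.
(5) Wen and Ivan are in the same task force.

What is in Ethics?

Ethics = {Ivan, Wen}

From (4): Quill ∈ Safety.
(1): Wen ∉ Safety.
(5): Ivan matches Wen: Ivan ∉ Safety.
Suppose Zubin ∈ Ethics: no assignment then satisfies all the clues, so Zubin ∉ Ethics.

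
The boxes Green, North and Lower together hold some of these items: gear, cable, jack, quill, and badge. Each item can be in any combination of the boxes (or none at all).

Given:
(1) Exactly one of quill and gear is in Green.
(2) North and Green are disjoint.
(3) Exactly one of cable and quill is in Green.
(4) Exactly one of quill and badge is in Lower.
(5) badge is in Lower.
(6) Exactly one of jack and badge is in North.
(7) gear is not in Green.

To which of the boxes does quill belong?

quill: Green

From (5): badge ∈ Lower.
From (7): gear ∉ Green.
(1) (exactly one): quill ∈ Green.
(2) (disjoint): quill ∉ North.
(3) (exactly one): cable ∉ Green.
(4) (exactly one): quill ∉ Lower.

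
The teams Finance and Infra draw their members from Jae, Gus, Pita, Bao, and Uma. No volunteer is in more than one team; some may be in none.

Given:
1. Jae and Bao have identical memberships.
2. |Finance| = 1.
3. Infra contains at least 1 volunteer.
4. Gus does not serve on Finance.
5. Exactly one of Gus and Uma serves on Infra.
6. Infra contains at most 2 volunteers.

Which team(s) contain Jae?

Jae: none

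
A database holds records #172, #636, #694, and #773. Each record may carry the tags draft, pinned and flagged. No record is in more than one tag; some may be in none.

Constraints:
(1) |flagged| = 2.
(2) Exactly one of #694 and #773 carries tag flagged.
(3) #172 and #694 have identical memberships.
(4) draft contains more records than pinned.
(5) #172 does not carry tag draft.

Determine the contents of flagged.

flagged = {#172, #694}

From (5): #172 ∉ draft.
(3): #694 matches #172: #694 ∉ draft.
Suppose #172 ∉ flagged: no assignment then satisfies all the clues, so #172 ∈ flagged.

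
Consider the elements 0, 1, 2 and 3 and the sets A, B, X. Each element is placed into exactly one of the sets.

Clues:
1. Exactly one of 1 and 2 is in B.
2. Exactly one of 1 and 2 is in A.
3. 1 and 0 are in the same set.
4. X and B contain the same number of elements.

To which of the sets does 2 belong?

2: B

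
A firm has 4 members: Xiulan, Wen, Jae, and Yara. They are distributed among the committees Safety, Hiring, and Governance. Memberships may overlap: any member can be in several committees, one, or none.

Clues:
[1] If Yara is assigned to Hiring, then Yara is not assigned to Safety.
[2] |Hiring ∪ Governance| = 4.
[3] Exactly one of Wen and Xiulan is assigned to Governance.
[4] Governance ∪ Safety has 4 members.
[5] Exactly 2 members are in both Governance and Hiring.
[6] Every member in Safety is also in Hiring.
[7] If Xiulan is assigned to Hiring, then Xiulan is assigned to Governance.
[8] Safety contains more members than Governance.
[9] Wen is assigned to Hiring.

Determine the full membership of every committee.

From (9): Wen ∈ Hiring.
Suppose Xiulan ∉ Safety: no assignment then satisfies all the clues, so Xiulan ∈ Safety.

Safety = {Jae, Wen, Xiulan}; Hiring = {Jae, Wen, Xiulan, Yara}; Governance = {Xiulan, Yara}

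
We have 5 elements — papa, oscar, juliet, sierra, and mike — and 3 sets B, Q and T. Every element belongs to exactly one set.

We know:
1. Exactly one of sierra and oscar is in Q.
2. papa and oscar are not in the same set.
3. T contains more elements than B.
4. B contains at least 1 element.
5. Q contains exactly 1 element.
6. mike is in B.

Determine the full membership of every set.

B = {mike}; Q = {oscar}; T = {juliet, papa, sierra}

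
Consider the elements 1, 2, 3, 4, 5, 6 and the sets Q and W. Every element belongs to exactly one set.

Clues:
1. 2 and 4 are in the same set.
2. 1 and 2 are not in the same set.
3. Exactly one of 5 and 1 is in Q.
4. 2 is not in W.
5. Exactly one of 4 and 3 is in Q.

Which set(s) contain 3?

From (4): 2 ∉ W.
(1): 4 matches 2: 4 ∉ W.
Only one set left: 2 ∈ Q.
Only one set left: 4 ∈ Q.
(2): 1 ∉ Q.
(3) (exactly one): 5 ∈ Q.
(5) (exactly one): 3 ∉ Q.
Only one set left: 1 ∈ W.
Only one set left: 3 ∈ W.

3: W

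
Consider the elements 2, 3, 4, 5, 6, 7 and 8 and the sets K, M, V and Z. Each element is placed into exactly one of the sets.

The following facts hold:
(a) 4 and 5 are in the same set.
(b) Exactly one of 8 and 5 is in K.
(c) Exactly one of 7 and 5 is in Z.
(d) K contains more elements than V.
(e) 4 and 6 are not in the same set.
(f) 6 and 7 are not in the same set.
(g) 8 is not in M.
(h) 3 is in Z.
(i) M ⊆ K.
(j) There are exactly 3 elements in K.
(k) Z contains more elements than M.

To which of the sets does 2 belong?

From (g): 8 ∉ M.
From (h): 3 ∈ Z.
Suppose 2 ∉ K: no assignment then satisfies all the clues, so 2 ∈ K.

2: K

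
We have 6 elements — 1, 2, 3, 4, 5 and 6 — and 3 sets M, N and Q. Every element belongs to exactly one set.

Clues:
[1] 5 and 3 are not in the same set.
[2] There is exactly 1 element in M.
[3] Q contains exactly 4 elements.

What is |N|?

1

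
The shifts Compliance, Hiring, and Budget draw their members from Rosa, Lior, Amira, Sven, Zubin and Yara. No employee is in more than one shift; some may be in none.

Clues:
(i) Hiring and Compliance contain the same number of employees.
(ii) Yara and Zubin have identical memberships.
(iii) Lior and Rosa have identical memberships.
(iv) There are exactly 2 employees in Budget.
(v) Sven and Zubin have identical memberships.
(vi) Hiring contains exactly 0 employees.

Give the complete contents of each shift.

Compliance = {}; Hiring = {}; Budget = {Lior, Rosa}

(vi): Hiring already has 0, so the rest are out.
Suppose Rosa ∈ Compliance: no assignment then satisfies all the clues, so Rosa ∉ Compliance.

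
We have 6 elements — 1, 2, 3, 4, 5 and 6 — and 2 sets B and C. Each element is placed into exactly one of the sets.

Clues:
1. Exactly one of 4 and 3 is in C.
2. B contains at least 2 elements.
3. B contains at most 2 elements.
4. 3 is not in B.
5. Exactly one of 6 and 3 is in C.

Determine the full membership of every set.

B = {4, 6}; C = {1, 2, 3, 5}

From (4): 3 ∉ B.
Only one set left: 3 ∈ C.
(1) (exactly one): 4 ∉ C.
(5) (exactly one): 6 ∉ C.
Only one set left: 4 ∈ B.
Only one set left: 6 ∈ B.
(3): B already has 2, so the rest are out.
Only one set left: 1 ∈ C.
Only one set left: 2 ∈ C.
Only one set left: 5 ∈ C.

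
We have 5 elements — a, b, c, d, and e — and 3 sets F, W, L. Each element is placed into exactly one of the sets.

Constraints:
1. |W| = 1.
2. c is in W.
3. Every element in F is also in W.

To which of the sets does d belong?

From (2): c ∈ W.
(1): W already has 1, so the rest are out.
(3) contrapositive: a ∉ F.
(3) contrapositive: b ∉ F.
(3) contrapositive: d ∉ F.
(3) contrapositive: e ∉ F.
Only one set left: a ∈ L.
Only one set left: b ∈ L.
Only one set left: d ∈ L.
Only one set left: e ∈ L.

d: L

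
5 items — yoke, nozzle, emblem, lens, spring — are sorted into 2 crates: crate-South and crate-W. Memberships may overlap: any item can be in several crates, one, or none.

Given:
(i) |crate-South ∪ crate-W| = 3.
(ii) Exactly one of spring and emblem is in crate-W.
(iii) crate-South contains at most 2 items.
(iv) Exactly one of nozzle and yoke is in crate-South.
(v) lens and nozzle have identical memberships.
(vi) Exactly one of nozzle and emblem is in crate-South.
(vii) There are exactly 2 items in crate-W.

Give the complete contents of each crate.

crate-South = {emblem, yoke}; crate-W = {spring, yoke}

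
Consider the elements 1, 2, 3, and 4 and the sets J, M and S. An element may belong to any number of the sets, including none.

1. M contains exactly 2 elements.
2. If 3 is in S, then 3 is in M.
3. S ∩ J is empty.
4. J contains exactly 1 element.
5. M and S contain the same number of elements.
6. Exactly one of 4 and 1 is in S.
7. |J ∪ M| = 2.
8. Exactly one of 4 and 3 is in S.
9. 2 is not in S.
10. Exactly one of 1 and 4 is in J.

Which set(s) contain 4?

4: J, M

From (9): 2 ∉ S.
Suppose 4 ∉ J: no assignment then satisfies all the clues, so 4 ∈ J.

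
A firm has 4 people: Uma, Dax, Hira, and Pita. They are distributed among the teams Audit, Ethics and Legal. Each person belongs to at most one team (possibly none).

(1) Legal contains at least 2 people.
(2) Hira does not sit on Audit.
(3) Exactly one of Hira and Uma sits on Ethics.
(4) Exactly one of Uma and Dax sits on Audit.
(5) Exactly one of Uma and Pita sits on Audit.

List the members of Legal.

Legal = {Dax, Pita}

From (2): Hira ∉ Audit.
Suppose Uma ∈ Legal: no assignment then satisfies all the clues, so Uma ∉ Legal.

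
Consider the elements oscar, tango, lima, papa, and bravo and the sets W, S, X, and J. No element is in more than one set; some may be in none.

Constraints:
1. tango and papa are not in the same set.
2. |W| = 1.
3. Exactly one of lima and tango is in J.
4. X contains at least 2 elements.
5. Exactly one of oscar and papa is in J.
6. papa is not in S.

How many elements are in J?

2

From (6): papa ∉ S.
Suppose oscar ∈ S: no assignment then satisfies all the clues, so oscar ∉ S.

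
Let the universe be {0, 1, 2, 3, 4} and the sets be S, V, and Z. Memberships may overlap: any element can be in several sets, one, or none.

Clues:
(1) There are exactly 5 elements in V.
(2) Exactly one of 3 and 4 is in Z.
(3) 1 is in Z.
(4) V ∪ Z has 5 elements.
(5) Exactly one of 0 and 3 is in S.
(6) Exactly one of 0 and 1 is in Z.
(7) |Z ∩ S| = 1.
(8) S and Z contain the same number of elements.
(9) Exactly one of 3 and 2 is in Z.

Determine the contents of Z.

Z = {1, 3}

From (3): 1 ∈ Z.
(1): only 5 candidates remain for V, so all are in.
(6) (exactly one): 0 ∉ Z.
Suppose 2 ∈ Z: no assignment then satisfies all the clues, so 2 ∉ Z.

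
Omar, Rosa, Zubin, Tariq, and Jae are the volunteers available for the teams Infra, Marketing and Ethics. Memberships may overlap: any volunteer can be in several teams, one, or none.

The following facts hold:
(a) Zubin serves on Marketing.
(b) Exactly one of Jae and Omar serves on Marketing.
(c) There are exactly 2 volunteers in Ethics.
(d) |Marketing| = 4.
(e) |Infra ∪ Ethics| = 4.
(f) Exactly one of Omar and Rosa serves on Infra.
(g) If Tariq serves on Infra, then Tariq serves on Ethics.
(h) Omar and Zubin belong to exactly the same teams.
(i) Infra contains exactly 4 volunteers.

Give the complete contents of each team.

Infra = {Jae, Omar, Tariq, Zubin}; Marketing = {Omar, Rosa, Tariq, Zubin}; Ethics = {Jae, Tariq}

From (a): Zubin ∈ Marketing.
(h): Omar matches Zubin: Omar ∈ Marketing.
(b) (exactly one): Jae ∉ Marketing.
(d): only 4 candidates remain for Marketing, so all are in.
Suppose Omar ∉ Infra: no assignment then satisfies all the clues, so Omar ∈ Infra.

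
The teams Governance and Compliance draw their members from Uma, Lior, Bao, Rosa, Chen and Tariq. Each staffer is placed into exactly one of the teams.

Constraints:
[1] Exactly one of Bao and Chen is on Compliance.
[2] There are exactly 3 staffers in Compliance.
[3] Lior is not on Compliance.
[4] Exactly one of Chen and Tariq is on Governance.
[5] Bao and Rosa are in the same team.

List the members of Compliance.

Compliance = {Bao, Rosa, Tariq}

From (3): Lior ∉ Compliance.
Only one team left: Lior ∈ Governance.
Suppose Uma ∈ Compliance: no assignment then satisfies all the clues, so Uma ∉ Compliance.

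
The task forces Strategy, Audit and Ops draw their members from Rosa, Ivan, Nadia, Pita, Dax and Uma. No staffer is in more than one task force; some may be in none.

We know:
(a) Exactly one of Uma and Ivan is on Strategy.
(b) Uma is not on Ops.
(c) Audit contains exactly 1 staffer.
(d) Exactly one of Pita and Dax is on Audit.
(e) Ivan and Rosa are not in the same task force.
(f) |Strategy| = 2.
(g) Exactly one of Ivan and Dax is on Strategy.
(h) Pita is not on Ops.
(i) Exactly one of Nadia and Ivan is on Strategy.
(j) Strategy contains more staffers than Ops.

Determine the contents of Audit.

From (b): Uma ∉ Ops.
From (h): Pita ∉ Ops.
Suppose Rosa ∈ Audit: no assignment then satisfies all the clues, so Rosa ∉ Audit.

Audit = {Dax}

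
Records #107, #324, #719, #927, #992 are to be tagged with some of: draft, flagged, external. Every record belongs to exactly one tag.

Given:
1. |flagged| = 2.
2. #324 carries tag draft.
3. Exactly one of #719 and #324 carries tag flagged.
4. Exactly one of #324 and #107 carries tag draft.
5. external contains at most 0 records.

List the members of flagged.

flagged = {#107, #719}

From (2): #324 ∈ draft.
(3) (exactly one): #719 ∈ flagged.
(4) (exactly one): #107 ∉ draft.
(5): external already has 0, so the rest are out.
Only one tag left: #107 ∈ flagged.
(1): flagged already has 2, so the rest are out.
Only one tag left: #927 ∈ draft.
Only one tag left: #992 ∈ draft.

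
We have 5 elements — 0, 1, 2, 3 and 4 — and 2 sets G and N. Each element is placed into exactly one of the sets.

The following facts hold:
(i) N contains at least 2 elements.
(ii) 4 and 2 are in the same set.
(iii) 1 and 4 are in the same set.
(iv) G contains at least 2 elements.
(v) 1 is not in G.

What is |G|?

2

From (v): 1 ∉ G.
(iii): 4 matches 1: 4 ∉ G.
Only one set left: 1 ∈ N.
Only one set left: 4 ∈ N.
(ii): 2 matches 4: 2 ∉ G.
(ii): 2 matches 4: 2 ∈ N.
(iv): only 2 candidates remain for G, so all are in.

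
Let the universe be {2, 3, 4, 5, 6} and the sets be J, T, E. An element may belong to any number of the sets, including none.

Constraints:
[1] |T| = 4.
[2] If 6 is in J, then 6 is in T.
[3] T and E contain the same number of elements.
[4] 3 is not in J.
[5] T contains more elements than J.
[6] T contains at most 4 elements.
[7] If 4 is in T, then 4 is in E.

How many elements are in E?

4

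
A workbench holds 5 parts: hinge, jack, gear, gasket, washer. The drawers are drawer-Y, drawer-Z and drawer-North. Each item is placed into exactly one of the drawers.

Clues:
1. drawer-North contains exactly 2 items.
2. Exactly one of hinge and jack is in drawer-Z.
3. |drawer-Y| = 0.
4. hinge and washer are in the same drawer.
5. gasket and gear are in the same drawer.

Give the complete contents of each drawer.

(3): drawer-Y already has 0, so the rest are out.
Suppose hinge ∈ drawer-Z: no assignment then satisfies all the clues, so hinge ∉ drawer-Z.

drawer-Y = {}; drawer-Z = {gasket, gear, jack}; drawer-North = {hinge, washer}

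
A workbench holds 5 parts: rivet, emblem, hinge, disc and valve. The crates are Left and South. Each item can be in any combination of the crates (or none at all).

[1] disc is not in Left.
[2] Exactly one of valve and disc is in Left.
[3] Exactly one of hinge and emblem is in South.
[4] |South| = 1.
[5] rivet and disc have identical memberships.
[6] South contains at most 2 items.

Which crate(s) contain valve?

From (1): disc ∉ Left.
(2) (exactly one): valve ∈ Left.
(5): rivet matches disc: rivet ∉ Left.
Suppose valve ∈ South: no assignment then satisfies all the clues, so valve ∉ South.

valve: Left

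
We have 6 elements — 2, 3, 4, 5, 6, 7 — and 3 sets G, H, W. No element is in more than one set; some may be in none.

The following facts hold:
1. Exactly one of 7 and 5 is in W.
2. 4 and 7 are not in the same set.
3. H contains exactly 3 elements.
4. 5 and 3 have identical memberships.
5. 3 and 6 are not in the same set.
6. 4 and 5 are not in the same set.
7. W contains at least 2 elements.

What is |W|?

2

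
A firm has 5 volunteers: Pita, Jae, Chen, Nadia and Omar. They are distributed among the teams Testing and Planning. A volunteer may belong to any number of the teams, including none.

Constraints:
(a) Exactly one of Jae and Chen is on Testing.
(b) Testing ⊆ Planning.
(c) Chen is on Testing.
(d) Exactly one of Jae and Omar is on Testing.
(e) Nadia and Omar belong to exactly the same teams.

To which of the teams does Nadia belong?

Nadia: Planning, Testing

From (c): Chen ∈ Testing.
(a) (exactly one): Jae ∉ Testing.
(b) with Chen ∈ Testing: Chen ∈ Planning.
(d) (exactly one): Omar ∈ Testing.
(e): Nadia matches Omar: Nadia ∈ Testing.
(b) with Nadia ∈ Testing: Nadia ∈ Planning.
(b) with Omar ∈ Testing: Omar ∈ Planning.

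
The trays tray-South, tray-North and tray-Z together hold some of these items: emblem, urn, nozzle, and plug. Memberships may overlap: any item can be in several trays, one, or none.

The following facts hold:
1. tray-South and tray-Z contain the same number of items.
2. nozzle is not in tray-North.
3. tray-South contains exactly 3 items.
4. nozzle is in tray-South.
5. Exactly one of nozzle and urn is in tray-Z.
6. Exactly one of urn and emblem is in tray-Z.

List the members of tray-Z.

tray-Z = {emblem, nozzle, plug}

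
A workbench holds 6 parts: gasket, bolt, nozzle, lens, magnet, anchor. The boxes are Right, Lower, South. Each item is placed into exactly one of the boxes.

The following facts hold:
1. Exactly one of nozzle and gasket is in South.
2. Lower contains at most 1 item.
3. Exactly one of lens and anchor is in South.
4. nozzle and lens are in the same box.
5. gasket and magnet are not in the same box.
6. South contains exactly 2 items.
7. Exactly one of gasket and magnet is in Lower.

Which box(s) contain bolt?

bolt: Right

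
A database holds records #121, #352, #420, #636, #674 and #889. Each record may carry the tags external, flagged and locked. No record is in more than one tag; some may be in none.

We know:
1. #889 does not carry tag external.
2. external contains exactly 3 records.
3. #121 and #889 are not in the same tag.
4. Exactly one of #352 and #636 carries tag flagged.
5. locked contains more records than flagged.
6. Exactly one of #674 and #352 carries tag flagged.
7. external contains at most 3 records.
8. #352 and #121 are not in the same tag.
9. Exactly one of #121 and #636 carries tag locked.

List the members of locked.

locked = {#636, #889}

From (1): #889 ∉ external.
Suppose #121 ∈ locked: no assignment then satisfies all the clues, so #121 ∉ locked.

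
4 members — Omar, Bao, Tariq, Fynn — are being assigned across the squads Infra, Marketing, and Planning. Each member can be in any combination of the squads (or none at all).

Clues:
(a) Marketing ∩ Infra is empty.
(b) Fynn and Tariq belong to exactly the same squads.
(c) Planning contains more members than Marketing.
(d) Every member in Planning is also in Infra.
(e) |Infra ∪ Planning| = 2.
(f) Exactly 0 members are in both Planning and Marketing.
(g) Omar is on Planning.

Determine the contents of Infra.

From (g): Omar ∈ Planning.
(d) with Omar ∈ Planning: Omar ∈ Infra.
(a) (disjoint): Omar ∉ Marketing.
Suppose Bao ∉ Infra: no assignment then satisfies all the clues, so Bao ∈ Infra.

Infra = {Bao, Omar}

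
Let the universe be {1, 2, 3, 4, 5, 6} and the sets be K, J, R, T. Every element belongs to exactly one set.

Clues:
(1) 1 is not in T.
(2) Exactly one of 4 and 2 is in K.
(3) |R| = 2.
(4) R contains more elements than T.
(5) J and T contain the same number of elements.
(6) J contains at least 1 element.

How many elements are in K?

2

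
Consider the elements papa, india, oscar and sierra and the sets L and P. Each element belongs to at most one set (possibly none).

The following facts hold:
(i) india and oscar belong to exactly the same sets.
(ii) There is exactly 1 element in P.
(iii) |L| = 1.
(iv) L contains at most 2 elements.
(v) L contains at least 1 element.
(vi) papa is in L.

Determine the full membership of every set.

L = {papa}; P = {sierra}

From (vi): papa ∈ L.
(iii): L already has 1, so the rest are out.
Suppose india ∈ P: no assignment then satisfies all the clues, so india ∉ P.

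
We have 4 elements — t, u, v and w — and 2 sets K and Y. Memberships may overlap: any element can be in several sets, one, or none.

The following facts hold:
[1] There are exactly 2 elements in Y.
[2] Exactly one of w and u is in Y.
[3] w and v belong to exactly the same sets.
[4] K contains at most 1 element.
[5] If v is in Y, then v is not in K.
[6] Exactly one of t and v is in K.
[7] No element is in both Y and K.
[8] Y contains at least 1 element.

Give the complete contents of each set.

K = {t}; Y = {v, w}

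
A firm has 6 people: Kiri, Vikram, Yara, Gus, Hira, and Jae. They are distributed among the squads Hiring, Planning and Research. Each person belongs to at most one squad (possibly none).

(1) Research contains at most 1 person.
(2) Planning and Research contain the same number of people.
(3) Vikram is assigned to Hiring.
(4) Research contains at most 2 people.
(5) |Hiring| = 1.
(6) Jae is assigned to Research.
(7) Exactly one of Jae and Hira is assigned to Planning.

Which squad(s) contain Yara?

Yara: none

From (3): Vikram ∈ Hiring.
From (6): Jae ∈ Research.
(1): Research already has 1, so the rest are out.
(5): Hiring already has 1, so the rest are out.
(7) (exactly one): Hira ∈ Planning.
Suppose Yara ∈ Planning: no assignment then satisfies all the clues, so Yara ∉ Planning.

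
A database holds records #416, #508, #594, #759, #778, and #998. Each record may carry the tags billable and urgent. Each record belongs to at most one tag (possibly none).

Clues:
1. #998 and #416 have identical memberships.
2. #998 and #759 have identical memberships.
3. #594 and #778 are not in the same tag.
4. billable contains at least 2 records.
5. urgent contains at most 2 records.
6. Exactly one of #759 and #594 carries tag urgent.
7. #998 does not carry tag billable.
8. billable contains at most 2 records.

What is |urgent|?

1

From (7): #998 ∉ billable.
(1): #416 matches #998: #416 ∉ billable.
(2): #759 matches #998: #759 ∉ billable.
Suppose #416 ∈ urgent: no assignment then satisfies all the clues, so #416 ∉ urgent.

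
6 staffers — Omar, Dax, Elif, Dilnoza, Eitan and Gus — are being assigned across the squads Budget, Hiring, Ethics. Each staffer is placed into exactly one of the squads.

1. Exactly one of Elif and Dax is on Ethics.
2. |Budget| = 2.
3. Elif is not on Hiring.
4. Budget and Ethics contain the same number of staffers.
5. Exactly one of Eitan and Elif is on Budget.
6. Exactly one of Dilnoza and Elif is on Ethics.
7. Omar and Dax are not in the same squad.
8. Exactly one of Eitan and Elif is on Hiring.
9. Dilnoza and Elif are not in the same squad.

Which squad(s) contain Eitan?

Eitan: Hiring

From (3): Elif ∉ Hiring.
(8) (exactly one): Eitan ∈ Hiring.
(5) (exactly one): Elif ∈ Budget.
(6) (exactly one): Dilnoza ∈ Ethics.
(1) (exactly one): Dax ∈ Ethics.
(7): Omar ∉ Ethics.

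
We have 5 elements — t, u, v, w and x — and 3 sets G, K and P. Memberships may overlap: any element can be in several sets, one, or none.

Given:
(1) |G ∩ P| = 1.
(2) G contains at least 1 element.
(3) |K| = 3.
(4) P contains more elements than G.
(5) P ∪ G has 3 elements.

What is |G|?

1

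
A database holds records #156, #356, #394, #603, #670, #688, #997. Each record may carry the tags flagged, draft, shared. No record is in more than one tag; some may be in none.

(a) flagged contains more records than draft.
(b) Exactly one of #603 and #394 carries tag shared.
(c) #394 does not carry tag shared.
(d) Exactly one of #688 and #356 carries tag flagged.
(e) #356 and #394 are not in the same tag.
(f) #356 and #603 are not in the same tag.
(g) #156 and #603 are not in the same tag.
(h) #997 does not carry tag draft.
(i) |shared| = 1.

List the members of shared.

shared = {#603}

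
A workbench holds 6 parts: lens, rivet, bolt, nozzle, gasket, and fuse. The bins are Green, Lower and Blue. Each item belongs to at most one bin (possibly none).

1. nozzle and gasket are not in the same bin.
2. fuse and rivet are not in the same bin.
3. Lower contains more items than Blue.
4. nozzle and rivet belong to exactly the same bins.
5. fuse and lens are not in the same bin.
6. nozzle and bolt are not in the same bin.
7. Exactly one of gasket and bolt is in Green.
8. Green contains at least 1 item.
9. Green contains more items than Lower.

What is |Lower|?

1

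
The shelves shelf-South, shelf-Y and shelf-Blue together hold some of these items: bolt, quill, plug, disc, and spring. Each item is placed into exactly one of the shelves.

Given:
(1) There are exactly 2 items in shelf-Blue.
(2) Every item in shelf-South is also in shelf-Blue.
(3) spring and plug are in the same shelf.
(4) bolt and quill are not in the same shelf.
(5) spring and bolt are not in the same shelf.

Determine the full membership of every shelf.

shelf-South = {}; shelf-Y = {plug, quill, spring}; shelf-Blue = {bolt, disc}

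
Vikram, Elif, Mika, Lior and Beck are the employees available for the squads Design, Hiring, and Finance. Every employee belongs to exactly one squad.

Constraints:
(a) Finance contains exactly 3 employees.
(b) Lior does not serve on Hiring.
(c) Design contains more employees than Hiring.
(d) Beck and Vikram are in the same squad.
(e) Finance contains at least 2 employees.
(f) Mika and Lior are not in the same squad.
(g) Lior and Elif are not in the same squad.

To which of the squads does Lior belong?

Lior: Finance

From (b): Lior ∉ Hiring.
Suppose Lior ∈ Design: no assignment then satisfies all the clues, so Lior ∉ Design.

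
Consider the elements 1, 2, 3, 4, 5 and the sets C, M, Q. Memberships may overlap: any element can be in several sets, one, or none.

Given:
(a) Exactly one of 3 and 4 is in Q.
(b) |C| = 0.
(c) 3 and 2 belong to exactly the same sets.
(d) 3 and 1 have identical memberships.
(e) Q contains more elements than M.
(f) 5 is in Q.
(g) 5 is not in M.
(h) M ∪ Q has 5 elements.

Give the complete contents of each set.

C = {}; M = {4}; Q = {1, 2, 3, 5}

From (f): 5 ∈ Q.
From (g): 5 ∉ M.
(b): C already has 0, so the rest are out.
Suppose 1 ∈ M: no assignment then satisfies all the clues, so 1 ∉ M.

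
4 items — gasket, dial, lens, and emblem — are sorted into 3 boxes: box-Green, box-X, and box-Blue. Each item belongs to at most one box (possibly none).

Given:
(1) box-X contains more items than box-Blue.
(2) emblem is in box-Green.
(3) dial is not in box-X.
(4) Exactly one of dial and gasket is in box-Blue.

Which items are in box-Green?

From (2): emblem ∈ box-Green.
From (3): dial ∉ box-X.
Suppose gasket ∈ box-Green: no assignment then satisfies all the clues, so gasket ∉ box-Green.

box-Green = {emblem}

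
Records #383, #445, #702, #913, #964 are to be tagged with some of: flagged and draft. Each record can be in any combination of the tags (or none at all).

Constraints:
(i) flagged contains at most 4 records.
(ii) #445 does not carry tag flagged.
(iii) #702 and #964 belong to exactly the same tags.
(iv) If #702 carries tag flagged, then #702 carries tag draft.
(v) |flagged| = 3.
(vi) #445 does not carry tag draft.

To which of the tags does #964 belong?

From (ii): #445 ∉ flagged.
From (vi): #445 ∉ draft.
Suppose #964 ∉ flagged: no assignment then satisfies all the clues, so #964 ∈ flagged.

#964: draft, flagged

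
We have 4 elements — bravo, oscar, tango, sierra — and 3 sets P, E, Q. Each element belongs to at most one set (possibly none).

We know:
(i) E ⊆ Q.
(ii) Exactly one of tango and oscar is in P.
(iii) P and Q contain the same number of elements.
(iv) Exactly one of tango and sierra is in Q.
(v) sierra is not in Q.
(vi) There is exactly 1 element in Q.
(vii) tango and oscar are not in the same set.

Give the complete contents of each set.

P = {oscar}; E = {}; Q = {tango}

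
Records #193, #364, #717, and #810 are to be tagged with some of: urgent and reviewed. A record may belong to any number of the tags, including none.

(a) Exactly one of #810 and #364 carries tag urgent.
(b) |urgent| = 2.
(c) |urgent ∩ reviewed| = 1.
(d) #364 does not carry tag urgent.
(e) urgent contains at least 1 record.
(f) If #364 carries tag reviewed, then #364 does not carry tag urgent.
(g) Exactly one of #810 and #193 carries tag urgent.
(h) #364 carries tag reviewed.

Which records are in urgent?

urgent = {#717, #810}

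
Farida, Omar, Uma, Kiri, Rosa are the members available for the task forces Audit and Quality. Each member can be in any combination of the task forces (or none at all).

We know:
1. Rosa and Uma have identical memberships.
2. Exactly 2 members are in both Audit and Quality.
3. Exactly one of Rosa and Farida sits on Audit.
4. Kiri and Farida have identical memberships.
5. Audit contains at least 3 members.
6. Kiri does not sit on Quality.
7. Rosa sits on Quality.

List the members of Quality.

From (6): Kiri ∉ Quality.
From (7): Rosa ∈ Quality.
(1): Uma matches Rosa: Uma ∈ Quality.
(4): Farida matches Kiri: Farida ∉ Quality.
Suppose Omar ∈ Quality: no assignment then satisfies all the clues, so Omar ∉ Quality.

Quality = {Rosa, Uma}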